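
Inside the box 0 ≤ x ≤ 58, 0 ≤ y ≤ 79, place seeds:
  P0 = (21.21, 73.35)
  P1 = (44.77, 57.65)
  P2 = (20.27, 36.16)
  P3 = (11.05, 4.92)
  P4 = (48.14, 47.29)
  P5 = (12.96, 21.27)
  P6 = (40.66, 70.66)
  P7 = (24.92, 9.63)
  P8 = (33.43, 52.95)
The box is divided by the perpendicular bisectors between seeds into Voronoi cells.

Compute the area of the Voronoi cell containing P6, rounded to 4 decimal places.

1. box [0,58]×[0,79]: [(0, 0) (58, 0) (58, 79) (0, 79)]
2. ⊥bis P6·P0 via (30.935,72.005): [(20.9765, 0) (58, 0) (58, 79) (31.9024, 79)]  |A|=2493.2835
3. ⊥bis P6·P1 via (42.715,64.155): [(29.2615, 59.9049) (58, 68.9837) (58, 79) (31.9024, 79)]  |A|=393.0945
4. ⊥bis P6·P2 via (30.465,53.41): [(29.2615, 59.9049) (58, 68.9837) (58, 79) (31.9024, 79)]  |A|=393.0945
5. ⊥bis P6·P3 via (25.855,37.79): [(29.2615, 59.9049) (58, 68.9837) (58, 79) (31.9024, 79)]  |A|=393.0945
6. ⊥bis P6·P4 via (44.4,58.975): [(29.2615, 59.9049) (58, 68.9837) (58, 79) (31.9024, 79)]  |A|=393.0945
7. ⊥bis P6·P5 via (26.81,45.965): [(29.2615, 59.9049) (58, 68.9837) (58, 79) (31.9024, 79)]  |A|=393.0945
8. ⊥bis P6·P7 via (32.79,40.145): [(29.2615, 59.9049) (58, 68.9837) (58, 79) (31.9024, 79)]  |A|=393.0945
9. ⊥bis P6·P8 via (37.045,61.805): [(29.9262, 64.7112) (36.2734, 62.12) (58, 68.9837) (58, 79) (31.9024, 79)]  |A|=376.9803
10. canonical 5-gon: [(29.9262, 64.7112) (36.2734, 62.12) (58, 68.9837) (58, 79) (31.9024, 79)]
11. shoelace: 376.9803

Area of P6's cell: 376.9803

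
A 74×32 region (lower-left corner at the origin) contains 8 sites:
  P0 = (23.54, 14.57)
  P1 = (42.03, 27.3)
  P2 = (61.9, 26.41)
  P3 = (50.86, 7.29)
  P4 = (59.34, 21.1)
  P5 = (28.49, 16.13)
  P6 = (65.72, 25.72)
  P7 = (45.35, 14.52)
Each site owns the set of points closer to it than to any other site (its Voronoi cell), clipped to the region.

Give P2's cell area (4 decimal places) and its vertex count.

Area of P2's cell: 83.4414 (4 vertices)

1. box [0,74]×[0,32]: [(0, 0) (74, 0) (74, 32) (0, 32)]
2. ⊥bis P2·P0 via (42.72,20.49): [(49.0443, 0) (74, 0) (74, 32) (39.1674, 32)]  |A|=956.6125
3. ⊥bis P2·P1 via (51.965,26.855): [(50.7621, 0) (74, 0) (74, 32) (52.1955, 32)]  |A|=720.6787
4. ⊥bis P2·P3 via (56.38,16.85): [(51.6395, 19.5872) (74, 6.6761) (74, 32) (52.1955, 32)]  |A|=418.4555
5. ⊥bis P2·P4 via (60.62,23.755): [(52.012, 27.905) (74, 17.3044) (74, 32) (52.1955, 32)]  |A|=206.2085
6. ⊥bis P2·P5 via (45.195,21.27): [(52.012, 27.905) (74, 17.3044) (74, 32) (52.1955, 32)]  |A|=206.2085
7. ⊥bis P2·P6 via (63.81,26.065): [(52.012, 27.905) (63.1706, 22.5253) (64.882, 32) (52.1955, 32)]  |A|=83.4414
8. ⊥bis P2·P7 via (53.625,20.465): [(52.012, 27.905) (63.1706, 22.5253) (64.882, 32) (52.1955, 32)]  |A|=83.4414
9. canonical 4-gon: [(52.012, 27.905) (63.1706, 22.5253) (64.882, 32) (52.1955, 32)]
10. shoelace: 83.4414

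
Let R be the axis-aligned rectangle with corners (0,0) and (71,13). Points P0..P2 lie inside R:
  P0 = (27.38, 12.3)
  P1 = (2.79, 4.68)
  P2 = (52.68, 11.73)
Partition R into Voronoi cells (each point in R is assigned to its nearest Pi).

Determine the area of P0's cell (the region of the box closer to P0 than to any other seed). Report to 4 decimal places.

Area of P0's cell: 314.6531

1. box [0,71]×[0,13]: [(0, 0) (71, 0) (71, 13) (0, 13)]
2. ⊥bis P0·P1 via (15.085,8.49): [(17.7159, 0) (71, 0) (71, 13) (13.6874, 13)]  |A|=718.8784
3. ⊥bis P0·P2 via (40.03,12.015): [(17.7159, 0) (39.7593, 0) (40.0522, 13) (13.6874, 13)]  |A|=314.6531
4. canonical 4-gon: [(17.7159, 0) (39.7593, 0) (40.0522, 13) (13.6874, 13)]
5. shoelace: 314.6531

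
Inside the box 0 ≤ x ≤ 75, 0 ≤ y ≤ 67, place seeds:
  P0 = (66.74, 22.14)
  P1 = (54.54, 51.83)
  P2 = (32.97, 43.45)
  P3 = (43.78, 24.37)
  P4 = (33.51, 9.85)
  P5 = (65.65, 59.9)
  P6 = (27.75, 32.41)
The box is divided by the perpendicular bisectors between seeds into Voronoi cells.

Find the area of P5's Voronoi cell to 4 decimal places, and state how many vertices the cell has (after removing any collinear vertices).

Area of P5's cell: 351.4169 (4 vertices)

1. box [0,75]×[0,67]: [(0, 0) (75, 0) (75, 67) (0, 67)]
2. ⊥bis P5·P0 via (66.195,41.02): [(0, 39.1092) (75, 41.2742) (75, 67) (0, 67)]  |A|=2010.6244
3. ⊥bis P5·P1 via (60.095,55.865): [(70.7818, 41.1524) (75, 41.2742) (75, 67) (52.0068, 67)]  |A|=351.4169
4. ⊥bis P5·P2 via (49.31,51.675): [(70.7818, 41.1524) (75, 41.2742) (75, 67) (52.0068, 67)]  |A|=351.4169
5. ⊥bis P5·P3 via (54.715,42.135): [(70.7818, 41.1524) (75, 41.2742) (75, 67) (52.0068, 67)]  |A|=351.4169
6. ⊥bis P5·P4 via (49.58,34.875): [(70.7818, 41.1524) (75, 41.2742) (75, 67) (52.0068, 67)]  |A|=351.4169
7. ⊥bis P5·P6 via (46.7,46.155): [(70.7818, 41.1524) (75, 41.2742) (75, 67) (52.0068, 67)]  |A|=351.4169
8. canonical 4-gon: [(70.7818, 41.1524) (75, 41.2742) (75, 67) (52.0068, 67)]
9. shoelace: 351.4169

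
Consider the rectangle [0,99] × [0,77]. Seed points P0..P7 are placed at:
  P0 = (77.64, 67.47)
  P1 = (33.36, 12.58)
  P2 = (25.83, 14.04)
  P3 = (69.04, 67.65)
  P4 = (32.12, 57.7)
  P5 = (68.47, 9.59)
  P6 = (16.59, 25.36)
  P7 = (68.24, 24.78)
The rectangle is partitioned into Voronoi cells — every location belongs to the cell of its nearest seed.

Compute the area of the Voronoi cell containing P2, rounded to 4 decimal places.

1. box [0,99]×[0,77]: [(0, 0) (99, 0) (99, 77) (0, 77)]
2. ⊥bis P2·P0 via (51.735,40.755): [(0, 0) (93.7643, 0) (14.3567, 77) (0, 77)]  |A|=4162.6592
3. ⊥bis P2·P1 via (29.595,13.31): [(0, 0) (27.0143, 0) (37.578, 54.4827) (14.3567, 77) (0, 77)]  |A|=2344.2974
4. ⊥bis P2·P3 via (47.435,40.845): [(0, 0) (27.0143, 0) (36.6234, 49.5592) (2.578, 77) (0, 77)]  |A|=2114.7766
5. ⊥bis P2·P4 via (28.975,35.87): [(0, 40.0444) (0, 0) (27.0143, 0) (33.8335, 35.1701)]  |A|=1152.4672
6. ⊥bis P2·P5 via (47.15,11.815): [(0, 40.0444) (0, 0) (27.0143, 0) (33.8335, 35.1701)]  |A|=1152.4672
7. ⊥bis P2·P6 via (21.21,19.7): [(0, 2.3872) (0, 0) (27.0143, 0) (32.6435, 29.0326)]  |A|=431.1121
8. ⊥bis P2·P7 via (47.035,19.41): [(0, 2.3872) (0, 0) (27.0143, 0) (32.6435, 29.0326)]  |A|=431.1121
9. canonical 4-gon: [(0, 2.3872) (0, 0) (27.0143, 0) (32.6435, 29.0326)]
10. shoelace: 431.1121

Area of P2's cell: 431.1121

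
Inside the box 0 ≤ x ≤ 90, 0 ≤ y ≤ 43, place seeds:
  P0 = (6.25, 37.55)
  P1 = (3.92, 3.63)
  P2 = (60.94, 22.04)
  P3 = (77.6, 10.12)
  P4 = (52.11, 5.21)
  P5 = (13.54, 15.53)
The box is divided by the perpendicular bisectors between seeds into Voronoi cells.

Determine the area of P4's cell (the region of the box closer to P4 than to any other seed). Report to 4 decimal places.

1. box [0,90]×[0,43]: [(0, 0) (90, 0) (90, 43) (0, 43)]
2. ⊥bis P4·P0 via (29.18,21.38): [(14.103, 0) (90, 0) (90, 43) (44.4262, 43)]  |A|=2611.6212
3. ⊥bis P4·P1 via (28.015,4.42): [(27.5354, 19.0479) (28.1599, 0) (90, 0) (90, 43) (44.4262, 43)]  |A|=2477.7445
4. ⊥bis P4·P2 via (56.525,13.625): [(32.5731, 26.1916) (27.5354, 19.0479) (28.1599, 0) (82.4943, 0)]  |A|=761.7605
5. ⊥bis P4·P3 via (64.855,7.665): [(64.5144, 9.4333) (32.5731, 26.1916) (27.5354, 19.0479) (28.1599, 0) (66.3315, 0)]  |A|=685.5261
6. ⊥bis P4·P5 via (32.825,10.37): [(64.5144, 9.4333) (36.5062, 24.128) (30.0503, 0) (66.3315, 0)]  |A|=556.4504
7. canonical 4-gon: [(64.5144, 9.4333) (36.5062, 24.128) (30.0503, 0) (66.3315, 0)]
8. shoelace: 556.4504

Area of P4's cell: 556.4504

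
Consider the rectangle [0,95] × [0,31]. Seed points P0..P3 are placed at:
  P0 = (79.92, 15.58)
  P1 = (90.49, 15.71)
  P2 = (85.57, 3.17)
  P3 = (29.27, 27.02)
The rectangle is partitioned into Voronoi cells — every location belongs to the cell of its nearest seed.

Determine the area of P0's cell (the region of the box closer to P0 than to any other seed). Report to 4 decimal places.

Area of P0's cell: 867.2684

1. box [0,95]×[0,31]: [(0, 0) (95, 0) (95, 31) (0, 31)]
2. ⊥bis P0·P1 via (85.205,15.645): [(0, 0) (85.3974, 0) (85.0161, 31) (0, 31)]  |A|=2641.4103
3. ⊥bis P0·P2 via (82.745,9.375): [(0, 0) (62.1532, 0) (85.268, 10.5237) (85.0161, 31) (0, 31)]  |A|=2519.1031
4. ⊥bis P0·P3 via (54.595,21.3): [(49.7841, 0) (62.1532, 0) (85.268, 10.5237) (85.0161, 31) (56.7859, 31)]  |A|=867.2684
5. canonical 5-gon: [(49.7841, 0) (62.1532, 0) (85.268, 10.5237) (85.0161, 31) (56.7859, 31)]
6. shoelace: 867.2684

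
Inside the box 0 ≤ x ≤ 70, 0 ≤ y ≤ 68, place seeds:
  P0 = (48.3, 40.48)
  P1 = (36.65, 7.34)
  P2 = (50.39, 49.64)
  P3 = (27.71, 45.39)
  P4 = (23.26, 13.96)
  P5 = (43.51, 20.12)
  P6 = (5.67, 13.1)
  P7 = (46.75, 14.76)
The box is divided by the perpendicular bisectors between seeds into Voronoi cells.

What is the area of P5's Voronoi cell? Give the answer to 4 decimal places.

Area of P5's cell: 315.1659

1. box [0,70]×[0,68]: [(0, 0) (70, 0) (70, 68) (0, 68)]
2. ⊥bis P5·P0 via (45.905,30.3): [(0, 41.0999) (0, 0) (70, 0) (70, 24.6313)]  |A|=2300.5897
3. ⊥bis P5·P1 via (40.08,13.73): [(0, 41.0999) (0, 35.244) (65.6586, 0) (70, 0) (70, 24.6313)]  |A|=1143.5536
4. ⊥bis P5·P2 via (46.95,34.88): [(0, 41.0999) (0, 35.244) (65.6586, 0) (70, 0) (70, 24.6313)]  |A|=1143.5536
5. ⊥bis P5·P3 via (35.61,32.755): [(35.5717, 32.7311) (21.3025, 23.8093) (65.6586, 0) (70, 0) (70, 24.6313)]  |A|=862.7922
6. ⊥bis P5·P4 via (33.385,17.04): [(35.5717, 32.7311) (29.724, 29.0748) (33.2819, 17.3791) (65.6586, 0) (70, 0) (70, 24.6313)]  |A|=804.1775
7. ⊥bis P5·P6 via (24.59,16.61): [(35.5717, 32.7311) (29.724, 29.0748) (33.2819, 17.3791) (65.6586, 0) (70, 0) (70, 24.6313)]  |A|=804.1775
8. ⊥bis P5·P7 via (45.13,17.44): [(60.6613, 26.8283) (35.5717, 32.7311) (29.724, 29.0748) (33.2819, 17.3791) (39.504, 14.0392)]  |A|=315.1659
9. canonical 5-gon: [(60.6613, 26.8283) (35.5717, 32.7311) (29.724, 29.0748) (33.2819, 17.3791) (39.504, 14.0392)]
10. shoelace: 315.1659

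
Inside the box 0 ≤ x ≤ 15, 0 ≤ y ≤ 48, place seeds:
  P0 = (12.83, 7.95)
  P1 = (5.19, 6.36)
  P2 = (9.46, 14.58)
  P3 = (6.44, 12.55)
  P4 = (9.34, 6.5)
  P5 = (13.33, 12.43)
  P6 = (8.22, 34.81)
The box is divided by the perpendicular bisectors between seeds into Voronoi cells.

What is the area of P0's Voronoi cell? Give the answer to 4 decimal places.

1. box [0,15]×[0,48]: [(0, 0) (15, 0) (15, 48) (0, 48)]
2. ⊥bis P0·P1 via (9.01,7.155): [(10.4991, 0) (15, 0) (15, 48) (0.5095, 48)]  |A|=455.7936
3. ⊥bis P0·P2 via (11.145,11.265): [(8.4407, 9.8904) (10.4991, 0) (15, 0) (15, 13.2245)]  |A|=65.6296
4. ⊥bis P0·P3 via (9.635,10.25): [(9.916, 10.6403) (8.6505, 8.8824) (10.4991, 0) (15, 0) (15, 13.2245)]  |A|=64.8074
5. ⊥bis P0·P4 via (11.085,7.225): [(9.916, 10.6403) (9.7575, 10.4202) (14.0868, 0) (15, 0) (15, 13.2245)]  |A|=39.7774
6. ⊥bis P0·P5 via (13.08,10.19): [(9.8512, 10.5504) (9.7575, 10.4202) (14.0868, 0) (15, 0) (15, 9.9757)]  |A|=31.2688
7. ⊥bis P0·P6 via (10.525,21.38): [(9.8512, 10.5504) (9.7575, 10.4202) (14.0868, 0) (15, 0) (15, 9.9757)]  |A|=31.2688
8. canonical 5-gon: [(9.8512, 10.5504) (9.7575, 10.4202) (14.0868, 0) (15, 0) (15, 9.9757)]
9. shoelace: 31.2688

Area of P0's cell: 31.2688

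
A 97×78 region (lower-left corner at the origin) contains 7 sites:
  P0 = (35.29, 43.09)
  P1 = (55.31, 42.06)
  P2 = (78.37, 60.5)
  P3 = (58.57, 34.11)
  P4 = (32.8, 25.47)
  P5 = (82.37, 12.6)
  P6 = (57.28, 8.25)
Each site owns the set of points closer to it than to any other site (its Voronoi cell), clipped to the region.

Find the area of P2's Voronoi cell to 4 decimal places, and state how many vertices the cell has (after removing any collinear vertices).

Area of P2's cell: 1420.3430 (6 vertices)

1. box [0,97]×[0,78]: [(0, 0) (97, 0) (97, 78) (0, 78)]
2. ⊥bis P2·P0 via (56.83,51.795): [(77.762, 0) (97, 0) (97, 78) (46.2397, 78)]  |A|=2729.9324
3. ⊥bis P2·P1 via (66.84,51.28): [(47.0229, 76.0622) (97, 13.5636) (97, 78) (46.2397, 78)]  |A|=1659.3547
4. ⊥bis P2·P3 via (68.47,47.305): [(47.0229, 76.0622) (72.3412, 44.4005) (97, 25.8994) (97, 78) (46.2397, 78)]  |A|=1507.2626
5. ⊥bis P2·P4 via (55.585,42.985): [(47.0229, 76.0622) (72.3412, 44.4005) (97, 25.8994) (97, 78) (46.2397, 78)]  |A|=1507.2626
6. ⊥bis P2·P5 via (80.37,36.55): [(47.0229, 76.0622) (72.3412, 44.4005) (82.5607, 36.7329) (97, 37.9387) (97, 78) (46.2397, 78)]  |A|=1420.343
7. ⊥bis P2·P6 via (67.825,34.375): [(47.0229, 76.0622) (72.3412, 44.4005) (82.5607, 36.7329) (97, 37.9387) (97, 78) (46.2397, 78)]  |A|=1420.343
8. canonical 6-gon: [(47.0229, 76.0622) (72.3412, 44.4005) (82.5607, 36.7329) (97, 37.9387) (97, 78) (46.2397, 78)]
9. shoelace: 1420.343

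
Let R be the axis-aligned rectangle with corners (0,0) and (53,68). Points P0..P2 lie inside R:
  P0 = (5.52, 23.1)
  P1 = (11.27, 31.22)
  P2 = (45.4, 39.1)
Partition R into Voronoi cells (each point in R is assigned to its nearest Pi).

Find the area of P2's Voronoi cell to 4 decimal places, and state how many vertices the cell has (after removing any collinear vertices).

Area of P2's cell: 1652.5376 (5 vertices)

1. box [0,53]×[0,68]: [(0, 0) (53, 0) (53, 68) (0, 68)]
2. ⊥bis P2·P0 via (25.46,31.1): [(37.9374, 0) (53, 0) (53, 68) (10.6556, 68)]  |A|=1951.8374
3. ⊥bis P2·P1 via (28.335,35.16): [(34.4403, 8.7166) (37.9374, 0) (53, 0) (53, 68) (20.7528, 68)]  |A|=1652.5376
4. canonical 5-gon: [(34.4403, 8.7166) (37.9374, 0) (53, 0) (53, 68) (20.7528, 68)]
5. shoelace: 1652.5376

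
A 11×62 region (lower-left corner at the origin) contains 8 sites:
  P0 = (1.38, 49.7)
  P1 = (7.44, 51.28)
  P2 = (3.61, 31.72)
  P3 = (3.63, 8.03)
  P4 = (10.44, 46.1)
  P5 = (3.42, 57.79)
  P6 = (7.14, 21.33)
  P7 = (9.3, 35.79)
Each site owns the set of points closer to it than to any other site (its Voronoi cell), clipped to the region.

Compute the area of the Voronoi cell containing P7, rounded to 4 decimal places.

Area of P7's cell: 67.9017

1. box [0,11]×[0,62]: [(0, 0) (11, 0) (11, 62) (0, 62)]
2. ⊥bis P7·P0 via (5.34,42.745): [(0, 39.7045) (0, 0) (11, 0) (11, 45.9677)]  |A|=471.1971
3. ⊥bis P7·P1 via (8.37,43.535): [(6.2885, 43.2851) (0, 39.7045) (0, 0) (11, 0) (11, 43.8508)]  |A|=466.2103
4. ⊥bis P7·P2 via (6.455,33.755): [(6.2885, 43.2851) (1.5629, 40.5944) (11, 27.4009) (11, 43.8508)]  |A|=82.6217
5. ⊥bis P7·P3 via (6.465,21.91): [(6.2885, 43.2851) (1.5629, 40.5944) (11, 27.4009) (11, 43.8508)]  |A|=82.6217
6. ⊥bis P7·P4 via (9.87,40.945): [(3.4294, 41.6572) (1.5629, 40.5944) (11, 27.4009) (11, 40.8201)]  |A|=68.1232
7. ⊥bis P7·P5 via (6.36,46.79): [(3.4294, 41.6572) (1.5629, 40.5944) (11, 27.4009) (11, 40.8201)]  |A|=68.1232
8. ⊥bis P7·P6 via (8.22,28.56): [(3.4294, 41.6572) (1.5629, 40.5944) (10.4043, 28.2337) (11, 28.1447) (11, 40.8201)]  |A|=67.9017
9. canonical 5-gon: [(3.4294, 41.6572) (1.5629, 40.5944) (10.4043, 28.2337) (11, 28.1447) (11, 40.8201)]
10. shoelace: 67.9017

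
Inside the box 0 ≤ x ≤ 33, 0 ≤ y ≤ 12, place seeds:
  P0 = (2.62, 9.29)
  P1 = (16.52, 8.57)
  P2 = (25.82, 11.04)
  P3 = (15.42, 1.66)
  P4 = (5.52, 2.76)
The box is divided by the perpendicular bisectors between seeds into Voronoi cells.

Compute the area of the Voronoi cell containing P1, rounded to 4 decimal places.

1. box [0,33]×[0,12]: [(0, 0) (33, 0) (33, 12) (0, 12)]
2. ⊥bis P1·P0 via (9.57,8.93): [(9.1074, 0) (33, 0) (33, 12) (9.729, 12)]  |A|=282.9812
3. ⊥bis P1·P2 via (21.17,9.805): [(9.1074, 0) (23.7741, 0) (20.587, 12) (9.729, 12)]  |A|=153.1481
4. ⊥bis P1·P3 via (15.97,5.115): [(9.4263, 6.1567) (22.7002, 4.0436) (20.587, 12) (9.729, 12)]  |A|=82.2965
5. ⊥bis P1·P4 via (11.02,5.665): [(9.5455, 8.4567) (10.8828, 5.9248) (22.7002, 4.0436) (20.587, 12) (9.729, 12)]  |A|=80.6079
6. canonical 5-gon: [(9.5455, 8.4567) (10.8828, 5.9248) (22.7002, 4.0436) (20.587, 12) (9.729, 12)]
7. shoelace: 80.6079

Area of P1's cell: 80.6079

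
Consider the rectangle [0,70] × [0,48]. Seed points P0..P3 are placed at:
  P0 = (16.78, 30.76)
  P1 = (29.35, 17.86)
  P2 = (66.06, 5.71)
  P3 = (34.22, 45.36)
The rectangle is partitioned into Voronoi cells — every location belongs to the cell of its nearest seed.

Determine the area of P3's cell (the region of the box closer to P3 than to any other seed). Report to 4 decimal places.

1. box [0,70]×[0,48]: [(0, 0) (70, 0) (70, 48) (0, 48)]
2. ⊥bis P3·P0 via (25.5,38.06): [(57.3622, 0) (70, 0) (70, 48) (17.1787, 48)]  |A|=1571.0202
3. ⊥bis P3·P1 via (31.785,31.61): [(30.7456, 31.7941) (70, 24.8425) (70, 48) (17.1787, 48)]  |A|=882.5272
4. ⊥bis P3·P2 via (50.14,25.535): [(30.7456, 31.7941) (53.0218, 27.8492) (70, 41.4831) (70, 48) (17.1787, 48)]  |A|=741.2631
5. canonical 5-gon: [(30.7456, 31.7941) (53.0218, 27.8492) (70, 41.4831) (70, 48) (17.1787, 48)]
6. shoelace: 741.2631

Area of P3's cell: 741.2631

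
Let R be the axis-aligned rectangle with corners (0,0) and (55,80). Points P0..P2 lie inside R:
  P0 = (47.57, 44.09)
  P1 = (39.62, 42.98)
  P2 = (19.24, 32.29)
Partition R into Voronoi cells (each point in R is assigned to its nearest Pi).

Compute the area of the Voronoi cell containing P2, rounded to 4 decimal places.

Area of P2's cell: 2255.1582

1. box [0,55]×[0,80]: [(0, 0) (55, 0) (55, 80) (0, 80)]
2. ⊥bis P2·P0 via (33.405,38.19): [(0, 0) (49.3119, 0) (15.9903, 80) (0, 80)]  |A|=2612.088
3. ⊥bis P2·P1 via (29.43,37.635): [(0, 0) (49.1708, 0) (7.2081, 80) (0, 80)]  |A|=2255.1582
4. canonical 4-gon: [(0, 0) (49.1708, 0) (7.2081, 80) (0, 80)]
5. shoelace: 2255.1582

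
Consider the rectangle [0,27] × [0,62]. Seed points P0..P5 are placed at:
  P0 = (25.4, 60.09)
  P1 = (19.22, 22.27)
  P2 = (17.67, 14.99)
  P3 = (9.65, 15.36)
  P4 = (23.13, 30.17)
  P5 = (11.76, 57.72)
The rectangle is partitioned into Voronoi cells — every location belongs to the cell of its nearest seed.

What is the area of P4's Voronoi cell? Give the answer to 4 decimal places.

1. box [0,27]×[0,62]: [(0, 0) (27, 0) (27, 62) (0, 62)]
2. ⊥bis P4·P0 via (24.265,45.13): [(0, 46.971) (0, 0) (27, 0) (27, 44.9225)]  |A|=1240.5617
3. ⊥bis P4·P1 via (21.175,26.22): [(0, 46.971) (0, 36.7003) (27, 23.337) (27, 44.9225)]  |A|=430.0584
4. ⊥bis P4·P2 via (20.4,22.58): [(0, 46.971) (0, 36.7003) (27, 23.337) (27, 44.9225)]  |A|=430.0584
5. ⊥bis P4·P3 via (16.39,22.765): [(0, 46.971) (0, 37.6831) (2.3668, 35.5289) (27, 23.337) (27, 44.9225)]  |A|=428.8954
6. ⊥bis P4·P5 via (17.445,43.945): [(20.9295, 45.3831) (0.7088, 37.0379) (2.3668, 35.5289) (27, 23.337) (27, 44.9225)]  |A|=322.2196
7. canonical 5-gon: [(20.9295, 45.3831) (0.7088, 37.0379) (2.3668, 35.5289) (27, 23.337) (27, 44.9225)]
8. shoelace: 322.2196

Area of P4's cell: 322.2196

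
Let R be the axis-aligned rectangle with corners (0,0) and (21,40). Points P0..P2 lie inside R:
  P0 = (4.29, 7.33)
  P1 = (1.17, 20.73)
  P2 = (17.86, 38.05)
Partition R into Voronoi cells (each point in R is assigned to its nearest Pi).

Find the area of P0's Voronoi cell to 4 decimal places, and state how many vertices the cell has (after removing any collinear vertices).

Area of P0's cell: 332.6218 (4 vertices)

1. box [0,21]×[0,40]: [(0, 0) (21, 0) (21, 40) (0, 40)]
2. ⊥bis P0·P1 via (2.73,14.03): [(0, 13.3944) (0, 0) (21, 0) (21, 18.2839)]  |A|=332.6218
3. ⊥bis P0·P2 via (11.075,22.69): [(0, 13.3944) (0, 0) (21, 0) (21, 18.2839)]  |A|=332.6218
4. canonical 4-gon: [(0, 13.3944) (0, 0) (21, 0) (21, 18.2839)]
5. shoelace: 332.6218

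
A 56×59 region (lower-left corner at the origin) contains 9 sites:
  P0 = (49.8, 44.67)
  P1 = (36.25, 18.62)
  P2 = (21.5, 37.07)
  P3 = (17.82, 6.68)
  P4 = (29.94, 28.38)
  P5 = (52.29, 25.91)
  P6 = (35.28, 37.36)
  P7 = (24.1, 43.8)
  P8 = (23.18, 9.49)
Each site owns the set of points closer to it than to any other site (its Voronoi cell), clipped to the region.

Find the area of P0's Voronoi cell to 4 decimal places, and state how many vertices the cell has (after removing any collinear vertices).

1. box [0,56]×[0,59]: [(0, 0) (56, 0) (56, 59) (0, 59)]
2. ⊥bis P0·P1 via (43.025,31.645): [(0, 54.0246) (56, 24.896) (56, 59) (0, 59)]  |A|=1094.2228
3. ⊥bis P0·P2 via (35.65,40.87): [(37.3322, 34.6061) (56, 24.896) (56, 59) (30.7812, 59)]  |A|=625.9161
4. ⊥bis P0·P3 via (33.81,25.675): [(37.3322, 34.6061) (56, 24.896) (56, 59) (30.7812, 59)]  |A|=625.9161
5. ⊥bis P0·P4 via (39.87,36.525): [(35.3306, 42.0592) (44.5036, 30.8759) (56, 24.896) (56, 59) (30.7812, 59)]  |A|=602.9246
6. ⊥bis P0·P5 via (51.045,35.29): [(35.3306, 42.0592) (41.8807, 34.0736) (56, 35.9477) (56, 59) (30.7812, 59)]  |A|=514.3649
7. ⊥bis P0·P6 via (42.54,41.015): [(45.7744, 34.5904) (56, 35.9477) (56, 59) (33.4856, 59)]  |A|=392.6456
8. ⊥bis P0·P7 via (36.95,44.235): [(36.6639, 52.6868) (45.7744, 34.5904) (56, 35.9477) (56, 59) (36.4502, 59)]  |A|=383.2876
9. ⊥bis P0·P8 via (36.49,27.08): [(36.6639, 52.6868) (45.7744, 34.5904) (56, 35.9477) (56, 59) (36.4502, 59)]  |A|=383.2876
10. canonical 5-gon: [(36.6639, 52.6868) (45.7744, 34.5904) (56, 35.9477) (56, 59) (36.4502, 59)]
11. shoelace: 383.2876

Area of P0's cell: 383.2876 (5 vertices)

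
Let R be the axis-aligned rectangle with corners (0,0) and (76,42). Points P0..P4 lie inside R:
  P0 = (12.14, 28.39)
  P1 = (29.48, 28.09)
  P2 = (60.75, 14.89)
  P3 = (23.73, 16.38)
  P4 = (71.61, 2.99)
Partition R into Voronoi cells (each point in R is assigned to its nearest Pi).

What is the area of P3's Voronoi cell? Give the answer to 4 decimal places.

Area of P3's cell: 734.4374

1. box [0,76]×[0,42]: [(0, 0) (76, 0) (76, 42) (0, 42)]
2. ⊥bis P3·P0 via (17.935,22.385): [(0, 5.0772) (0, 0) (76, 0) (76, 42) (38.2608, 42)]  |A|=2485.6519
3. ⊥bis P3·P1 via (26.605,22.235): [(20.7558, 25.1072) (0, 5.0772) (0, 0) (71.8871, 0)]  |A|=955.1304
4. ⊥bis P3·P2 via (42.24,15.635): [(42.1975, 14.5786) (20.7558, 25.1072) (0, 5.0772) (0, 0) (41.6107, 0)]  |A|=734.4374
5. ⊥bis P3·P4 via (47.67,9.685): [(42.1975, 14.5786) (20.7558, 25.1072) (0, 5.0772) (0, 0) (41.6107, 0)]  |A|=734.4374
6. canonical 5-gon: [(42.1975, 14.5786) (20.7558, 25.1072) (0, 5.0772) (0, 0) (41.6107, 0)]
7. shoelace: 734.4374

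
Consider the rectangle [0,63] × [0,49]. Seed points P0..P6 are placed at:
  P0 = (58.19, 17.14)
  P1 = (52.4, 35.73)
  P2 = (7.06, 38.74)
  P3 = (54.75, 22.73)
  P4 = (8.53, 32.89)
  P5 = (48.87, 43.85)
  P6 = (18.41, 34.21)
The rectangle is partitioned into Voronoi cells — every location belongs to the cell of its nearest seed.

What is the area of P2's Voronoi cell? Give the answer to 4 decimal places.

1. box [0,63]×[0,49]: [(0, 0) (63, 0) (63, 49) (0, 49)]
2. ⊥bis P2·P0 via (32.625,27.94): [(0, 0) (20.8217, 0) (41.5219, 49) (0, 49)]  |A|=1527.4164
3. ⊥bis P2·P1 via (29.73,37.235): [(0, 0) (20.8217, 0) (28.4581, 18.0764) (30.511, 49) (0, 49)]  |A|=1357.1698
4. ⊥bis P2·P3 via (30.905,30.735): [(0, 0) (20.587, 0) (28.9025, 24.77) (30.511, 49) (0, 49)]  |A|=1332.7217
5. ⊥bis P2·P4 via (7.795,35.815): [(0, 33.8563) (30.0063, 41.3963) (30.511, 49) (0, 49)]  |A|=343.2021
6. ⊥bis P2·P5 via (27.965,41.295): [(0, 33.8563) (28.0138, 40.8956) (27.0233, 49) (0, 49)]  |A|=321.6205
7. ⊥bis P2·P6 via (12.735,36.475): [(0, 33.8563) (12.9929, 37.1211) (17.734, 49) (0, 49)]  |A|=203.7101
8. canonical 4-gon: [(0, 33.8563) (12.9929, 37.1211) (17.734, 49) (0, 49)]
9. shoelace: 203.7101

Area of P2's cell: 203.7101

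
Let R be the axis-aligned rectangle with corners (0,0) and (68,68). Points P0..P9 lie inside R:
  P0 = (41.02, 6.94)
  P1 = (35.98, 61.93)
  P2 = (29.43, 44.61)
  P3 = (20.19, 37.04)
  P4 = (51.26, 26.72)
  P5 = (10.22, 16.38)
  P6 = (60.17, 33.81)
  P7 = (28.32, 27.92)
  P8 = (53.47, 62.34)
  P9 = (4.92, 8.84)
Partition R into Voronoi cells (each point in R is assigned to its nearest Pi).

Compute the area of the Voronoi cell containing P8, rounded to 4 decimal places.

Area of P8's cell: 460.0422

1. box [0,68]×[0,68]: [(0, 0) (68, 0) (68, 68) (0, 68)]
2. ⊥bis P8·P0 via (47.245,34.64): [(0, 45.2573) (68, 29.9757) (68, 68) (0, 68)]  |A|=2066.0754
3. ⊥bis P8·P1 via (44.725,62.135): [(45.3596, 35.0637) (68, 29.9757) (68, 68) (44.5875, 68)]  |A|=816.0024
4. ⊥bis P8·P2 via (41.45,53.475): [(45.0422, 48.6044) (56.9497, 32.4591) (68, 29.9757) (68, 68) (44.5875, 68)]  |A|=737.947
5. ⊥bis P8·P3 via (36.83,49.69): [(45.0422, 48.6044) (56.9497, 32.4591) (68, 29.9757) (68, 68) (44.5875, 68)]  |A|=737.947
6. ⊥bis P8·P4 via (52.365,44.53): [(45.0422, 48.6044) (47.8401, 44.8107) (68, 43.5599) (68, 68) (44.5875, 68)]  |A|=544.0849
7. ⊥bis P8·P5 via (31.845,39.36): [(45.0422, 48.6044) (47.8401, 44.8107) (68, 43.5599) (68, 68) (44.5875, 68)]  |A|=544.0849
8. ⊥bis P8·P6 via (56.82,48.075): [(45.0422, 48.6044) (47.1137, 45.7956) (68, 50.7005) (68, 68) (44.5875, 68)]  |A|=460.0422
9. ⊥bis P8·P7 via (40.895,45.13): [(45.0422, 48.6044) (47.1137, 45.7956) (68, 50.7005) (68, 68) (44.5875, 68)]  |A|=460.0422
10. ⊥bis P8·P9 via (29.195,35.59): [(45.0422, 48.6044) (47.1137, 45.7956) (68, 50.7005) (68, 68) (44.5875, 68)]  |A|=460.0422
11. canonical 5-gon: [(45.0422, 48.6044) (47.1137, 45.7956) (68, 50.7005) (68, 68) (44.5875, 68)]
12. shoelace: 460.0422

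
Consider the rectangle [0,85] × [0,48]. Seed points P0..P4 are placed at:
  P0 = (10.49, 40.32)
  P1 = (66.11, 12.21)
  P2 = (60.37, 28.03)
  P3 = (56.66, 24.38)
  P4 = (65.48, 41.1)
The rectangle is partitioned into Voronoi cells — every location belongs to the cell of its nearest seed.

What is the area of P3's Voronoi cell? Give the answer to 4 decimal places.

1. box [0,85]×[0,48]: [(0, 0) (85, 0) (85, 48) (0, 48)]
2. ⊥bis P3·P0 via (33.575,32.35): [(22.4063, 0) (85, 0) (85, 48) (38.9781, 48)]  |A|=2606.7745
3. ⊥bis P3·P1 via (61.385,18.295): [(22.4063, 0) (37.8241, 0) (85, 36.632) (85, 48) (38.9781, 48)]  |A|=1742.7005
4. ⊥bis P3·P2 via (58.515,26.205): [(38.4831, 46.5662) (22.4063, 0) (37.8241, 0) (64.1697, 20.4573)]  |A|=965.6418
5. ⊥bis P3·P4 via (61.07,32.74): [(42.3923, 42.5927) (37.9249, 44.9493) (22.4063, 0) (37.8241, 0) (64.1697, 20.4573)]  |A|=961.3724
6. canonical 5-gon: [(42.3923, 42.5927) (37.9249, 44.9493) (22.4063, 0) (37.8241, 0) (64.1697, 20.4573)]
7. shoelace: 961.3724

Area of P3's cell: 961.3724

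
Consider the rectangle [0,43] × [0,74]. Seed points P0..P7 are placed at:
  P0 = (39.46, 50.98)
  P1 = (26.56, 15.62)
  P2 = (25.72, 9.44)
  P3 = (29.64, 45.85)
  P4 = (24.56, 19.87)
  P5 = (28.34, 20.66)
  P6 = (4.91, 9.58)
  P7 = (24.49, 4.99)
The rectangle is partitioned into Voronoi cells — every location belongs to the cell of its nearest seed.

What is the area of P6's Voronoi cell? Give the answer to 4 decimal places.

1. box [0,43]×[0,74]: [(0, 0) (43, 0) (43, 74) (0, 74)]
2. ⊥bis P6·P0 via (22.185,30.28): [(0, 48.7943) (0, 0) (43, 0) (43, 12.909)]  |A|=1326.6214
3. ⊥bis P6·P1 via (15.735,12.6): [(7.3482, 42.6619) (0, 48.7943) (0, 0) (19.2502, 0)]  |A|=589.9005
4. ⊥bis P6·P2 via (15.315,9.51): [(15.3452, 13.9973) (7.3482, 42.6619) (0, 48.7943) (0, 0) (15.251, 0)]  |A|=561.9118
5. ⊥bis P6·P3 via (17.275,27.715): [(15.3452, 13.9973) (10.1659, 32.5622) (0, 39.4936) (0, 0) (15.251, 0)]  |A|=486.1693
6. ⊥bis P6·P4 via (14.735,14.725): [(15.3423, 13.5653) (2.7445, 37.6224) (0, 39.4936) (0, 0) (15.251, 0)]  |A|=427.6287
7. ⊥bis P6·P5 via (16.625,15.12): [(15.3423, 13.5653) (2.7445, 37.6224) (0, 39.4936) (0, 0) (15.251, 0)]  |A|=427.6287
8. ⊥bis P6·P7 via (14.7,7.285): [(15.3178, 9.9202) (15.3423, 13.5653) (2.7445, 37.6224) (0, 39.4936) (0, 0) (12.9922, 0)]  |A|=416.4248
9. canonical 6-gon: [(15.3178, 9.9202) (15.3423, 13.5653) (2.7445, 37.6224) (0, 39.4936) (0, 0) (12.9922, 0)]
10. shoelace: 416.4248

Area of P6's cell: 416.4248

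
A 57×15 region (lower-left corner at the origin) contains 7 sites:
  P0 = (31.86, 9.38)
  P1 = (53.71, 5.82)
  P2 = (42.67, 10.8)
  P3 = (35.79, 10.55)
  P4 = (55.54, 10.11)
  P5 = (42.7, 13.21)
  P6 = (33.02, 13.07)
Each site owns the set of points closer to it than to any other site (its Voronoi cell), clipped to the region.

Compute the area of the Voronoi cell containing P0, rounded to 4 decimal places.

Area of P0's cell: 493.8491

1. box [0,57]×[0,15]: [(0, 0) (57, 0) (57, 15) (0, 15)]
2. ⊥bis P0·P1 via (42.785,7.6): [(0, 0) (41.5467, 0) (43.9907, 15) (0, 15)]  |A|=641.5306
3. ⊥bis P0·P2 via (37.265,10.09): [(0, 0) (38.5904, 0) (36.62, 15) (0, 15)]  |A|=564.0783
4. ⊥bis P0·P3 via (33.825,9.965): [(0, 0) (36.7917, 0) (32.326, 15) (0, 15)]  |A|=518.3828
5. ⊥bis P0·P4 via (43.7,9.745): [(0, 0) (36.7917, 0) (32.326, 15) (0, 15)]  |A|=518.3828
6. ⊥bis P0·P5 via (37.28,11.295): [(0, 0) (36.7917, 0) (32.326, 15) (0, 15)]  |A|=518.3828
7. ⊥bis P0·P6 via (32.44,11.225): [(0, 0) (36.7917, 0) (33.5542, 10.8747) (20.4316, 15) (0, 15)]  |A|=493.8491
8. canonical 5-gon: [(0, 0) (36.7917, 0) (33.5542, 10.8747) (20.4316, 15) (0, 15)]
9. shoelace: 493.8491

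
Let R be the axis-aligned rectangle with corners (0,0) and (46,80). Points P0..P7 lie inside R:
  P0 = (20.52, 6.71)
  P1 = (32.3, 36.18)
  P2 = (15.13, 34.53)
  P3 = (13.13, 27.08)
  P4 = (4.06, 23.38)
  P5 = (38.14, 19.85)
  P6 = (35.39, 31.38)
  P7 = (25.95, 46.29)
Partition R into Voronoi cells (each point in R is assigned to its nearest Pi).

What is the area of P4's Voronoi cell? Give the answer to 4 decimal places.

1. box [0,46]×[0,80]: [(0, 0) (46, 0) (46, 80) (0, 80)]
2. ⊥bis P4·P0 via (12.29,15.045): [(0, 2.9098) (46, 48.3303) (46, 80) (0, 80)]  |A|=2501.4763
3. ⊥bis P4·P1 via (18.18,29.78): [(0, 69.8896) (0, 2.9098) (20.9728, 23.6184)]  |A|=702.3766
4. ⊥bis P4·P2 via (9.595,28.955): [(0, 38.4812) (0, 2.9098) (17.9633, 20.6468)]  |A|=319.4885
5. ⊥bis P4·P3 via (8.595,25.23): [(5.3603, 33.1593) (0, 38.4812) (0, 2.9098) (12.6178, 15.3687)]  |A|=252.7863
6. ⊥bis P4·P5 via (21.1,21.615): [(5.3603, 33.1593) (0, 38.4812) (0, 2.9098) (12.6178, 15.3687)]  |A|=252.7863
7. ⊥bis P4·P6 via (19.725,27.38): [(5.3603, 33.1593) (0, 38.4812) (0, 2.9098) (12.6178, 15.3687)]  |A|=252.7863
8. ⊥bis P4·P7 via (15.005,34.835): [(5.3603, 33.1593) (0, 38.4812) (0, 2.9098) (12.6178, 15.3687)]  |A|=252.7863
9. canonical 4-gon: [(5.3603, 33.1593) (0, 38.4812) (0, 2.9098) (12.6178, 15.3687)]
10. shoelace: 252.7863

Area of P4's cell: 252.7863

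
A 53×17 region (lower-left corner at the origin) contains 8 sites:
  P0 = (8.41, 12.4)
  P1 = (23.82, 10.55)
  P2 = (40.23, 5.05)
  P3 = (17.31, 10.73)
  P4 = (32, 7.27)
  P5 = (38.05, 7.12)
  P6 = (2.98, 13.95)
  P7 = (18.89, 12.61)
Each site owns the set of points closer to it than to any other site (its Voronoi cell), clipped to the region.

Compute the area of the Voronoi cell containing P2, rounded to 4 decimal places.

Area of P2's cell: 195.7606

1. box [0,53]×[0,17]: [(0, 0) (53, 0) (53, 17) (0, 17)]
2. ⊥bis P2·P0 via (24.32,8.725): [(22.3046, 0) (53, 0) (53, 17) (26.2314, 17)]  |A|=488.4435
3. ⊥bis P2·P1 via (32.025,7.8): [(29.4107, 0) (53, 0) (53, 17) (35.1085, 17)]  |A|=352.5866
4. ⊥bis P2·P3 via (28.77,7.89): [(29.4107, 0) (53, 0) (53, 17) (35.1085, 17)]  |A|=352.5866
5. ⊥bis P2·P4 via (36.115,6.16): [(34.4534, 0) (53, 0) (53, 17) (39.039, 17)]  |A|=276.3146
6. ⊥bis P2·P5 via (39.14,6.085): [(34.8864, 1.6054) (34.4534, 0) (53, 0) (53, 17) (49.5042, 17)]  |A|=195.7606
7. ⊥bis P2·P6 via (21.605,9.5): [(34.8864, 1.6054) (34.4534, 0) (53, 0) (53, 17) (49.5042, 17)]  |A|=195.7606
8. ⊥bis P2·P7 via (29.56,8.83): [(34.8864, 1.6054) (34.4534, 0) (53, 0) (53, 17) (49.5042, 17)]  |A|=195.7606
9. canonical 5-gon: [(34.8864, 1.6054) (34.4534, 0) (53, 0) (53, 17) (49.5042, 17)]
10. shoelace: 195.7606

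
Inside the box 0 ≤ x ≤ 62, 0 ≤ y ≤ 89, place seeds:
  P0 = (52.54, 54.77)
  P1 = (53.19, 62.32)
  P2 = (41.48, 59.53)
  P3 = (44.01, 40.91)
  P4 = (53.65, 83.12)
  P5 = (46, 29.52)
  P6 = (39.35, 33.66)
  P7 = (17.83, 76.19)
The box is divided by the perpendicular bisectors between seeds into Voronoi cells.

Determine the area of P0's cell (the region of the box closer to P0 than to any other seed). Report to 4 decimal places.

Area of P0's cell: 227.4606

1. box [0,62]×[0,89]: [(0, 0) (62, 0) (62, 89) (0, 89)]
2. ⊥bis P0·P1 via (52.865,58.545): [(0, 63.0963) (0, 0) (62, 0) (62, 57.7585)]  |A|=3746.4999
3. ⊥bis P0·P2 via (47.01,57.15): [(47.7981, 58.9812) (22.4138, 0) (62, 0) (62, 57.7585)]  |A|=1577.5612
4. ⊥bis P0·P3 via (48.275,47.84): [(47.7981, 58.9812) (44.1071, 50.4051) (62, 39.3931) (62, 57.7585)]  |A|=227.4606
5. ⊥bis P0·P4 via (53.095,68.945): [(47.7981, 58.9812) (44.1071, 50.4051) (62, 39.3931) (62, 57.7585)]  |A|=227.4606
6. ⊥bis P0·P5 via (49.27,42.145): [(47.7981, 58.9812) (44.1071, 50.4051) (62, 39.3931) (62, 57.7585)]  |A|=227.4606
7. ⊥bis P0·P6 via (45.945,44.215): [(47.7981, 58.9812) (44.1071, 50.4051) (62, 39.3931) (62, 57.7585)]  |A|=227.4606
8. ⊥bis P0·P7 via (35.185,65.48): [(47.7981, 58.9812) (44.1071, 50.4051) (62, 39.3931) (62, 57.7585)]  |A|=227.4606
9. canonical 4-gon: [(47.7981, 58.9812) (44.1071, 50.4051) (62, 39.3931) (62, 57.7585)]
10. shoelace: 227.4606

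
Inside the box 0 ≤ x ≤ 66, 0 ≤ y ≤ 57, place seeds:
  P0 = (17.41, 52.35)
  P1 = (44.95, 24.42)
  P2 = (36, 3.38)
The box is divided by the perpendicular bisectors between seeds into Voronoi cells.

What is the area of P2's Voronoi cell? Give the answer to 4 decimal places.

Area of P2's cell: 1015.8995

1. box [0,66]×[0,57]: [(0, 0) (66, 0) (66, 57) (0, 57)]
2. ⊥bis P2·P0 via (26.705,27.865): [(0, 17.7272) (0, 0) (66, 0) (66, 42.7822)]  |A|=1996.8108
3. ⊥bis P2·P1 via (40.475,13.9): [(16.6336, 24.0417) (0, 17.7272) (0, 0) (66, 0) (66, 3.0422)]  |A|=1015.8995
4. canonical 5-gon: [(16.6336, 24.0417) (0, 17.7272) (0, 0) (66, 0) (66, 3.0422)]
5. shoelace: 1015.8995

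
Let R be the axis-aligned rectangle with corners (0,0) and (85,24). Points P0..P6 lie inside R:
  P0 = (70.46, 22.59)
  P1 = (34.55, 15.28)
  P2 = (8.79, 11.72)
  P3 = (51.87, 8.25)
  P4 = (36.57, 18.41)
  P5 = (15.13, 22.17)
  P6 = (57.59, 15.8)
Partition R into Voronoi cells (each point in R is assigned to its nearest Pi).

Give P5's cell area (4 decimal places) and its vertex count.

Area of P5's cell: 173.5872 (4 vertices)

1. box [0,85]×[0,24]: [(0, 0) (85, 0) (85, 24) (0, 24)]
2. ⊥bis P5·P0 via (42.795,22.38): [(0, 0) (42.9649, 0) (42.7827, 24) (0, 24)]  |A|=1028.971
3. ⊥bis P5·P1 via (24.84,18.725): [(0, 0) (18.1966, 0) (26.7115, 24) (0, 24)]  |A|=538.8971
4. ⊥bis P5·P2 via (11.96,16.945): [(22.039, 10.8301) (26.7115, 24) (0.3315, 24)]  |A|=173.7111
5. ⊥bis P5·P3 via (33.5,15.21): [(22.039, 10.8301) (26.7115, 24) (0.3315, 24)]  |A|=173.7111
6. ⊥bis P5·P4 via (25.85,20.29): [(22.039, 10.8301) (26.2945, 22.8246) (26.5006, 24) (0.3315, 24)]  |A|=173.5872
7. ⊥bis P5·P6 via (36.36,18.985): [(22.039, 10.8301) (26.2945, 22.8246) (26.5006, 24) (0.3315, 24)]  |A|=173.5872
8. canonical 4-gon: [(22.039, 10.8301) (26.2945, 22.8246) (26.5006, 24) (0.3315, 24)]
9. shoelace: 173.5872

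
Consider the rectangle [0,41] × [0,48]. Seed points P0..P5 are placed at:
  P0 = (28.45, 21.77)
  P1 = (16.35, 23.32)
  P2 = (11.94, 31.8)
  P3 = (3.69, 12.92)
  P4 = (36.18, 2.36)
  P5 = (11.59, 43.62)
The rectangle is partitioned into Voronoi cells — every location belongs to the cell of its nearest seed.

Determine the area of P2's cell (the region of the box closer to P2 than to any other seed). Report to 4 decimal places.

Area of P2's cell: 262.0730

1. box [0,41]×[0,48]: [(0, 0) (41, 0) (41, 48) (0, 48)]
2. ⊥bis P2·P0 via (20.195,26.785): [(0, 0) (3.9228, 0) (33.0833, 48) (0, 48)]  |A|=888.148
3. ⊥bis P2·P1 via (14.145,27.56): [(0, 20.2039) (23.6774, 32.5173) (33.0833, 48) (0, 48)]  |A|=585.1793
4. ⊥bis P2·P3 via (7.815,22.36): [(0, 25.7749) (5.8212, 23.2312) (23.6774, 32.5173) (33.0833, 48) (0, 48)]  |A|=568.9644
5. ⊥bis P2·P4 via (24.06,17.08): [(0, 25.7749) (5.8212, 23.2312) (23.6774, 32.5173) (33.0833, 48) (0, 48)]  |A|=568.9644
6. ⊥bis P2·P5 via (11.765,37.71): [(0, 37.3616) (0, 25.7749) (5.8212, 23.2312) (23.6774, 32.5173) (27.1081, 38.1643)]  |A|=262.073
7. canonical 5-gon: [(0, 37.3616) (0, 25.7749) (5.8212, 23.2312) (23.6774, 32.5173) (27.1081, 38.1643)]
8. shoelace: 262.073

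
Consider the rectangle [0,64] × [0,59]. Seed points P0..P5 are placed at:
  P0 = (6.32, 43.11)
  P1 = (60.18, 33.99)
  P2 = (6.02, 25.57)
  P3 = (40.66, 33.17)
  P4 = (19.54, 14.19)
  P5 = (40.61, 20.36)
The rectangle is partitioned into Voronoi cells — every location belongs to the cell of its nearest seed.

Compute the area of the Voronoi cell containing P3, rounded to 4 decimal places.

1. box [0,64]×[0,59]: [(0, 0) (64, 0) (64, 59) (0, 59)]
2. ⊥bis P3·P0 via (23.49,38.14): [(12.4501, 0) (64, 0) (64, 59) (29.5281, 59)]  |A|=2537.6443
3. ⊥bis P3·P1 via (50.42,33.58): [(12.4501, 0) (51.8306, 0) (49.3522, 59) (29.5281, 59)]  |A|=1746.5365
4. ⊥bis P3·P2 via (23.34,29.37): [(22.3102, 34.0639) (29.7838, 0) (51.8306, 0) (49.3522, 59) (29.5281, 59)]  |A|=1451.3093
5. ⊥bis P3·P4 via (30.1,23.68): [(22.3102, 34.0639) (22.8082, 31.794) (51.3806, 0) (51.8306, 0) (49.3522, 59) (29.5281, 59)]  |A|=1107.9846
6. ⊥bis P3·P5 via (40.635,26.765): [(22.3102, 34.0639) (22.8082, 31.794) (27.2807, 26.8171) (50.7079, 26.7257) (49.3522, 59) (29.5281, 59)]  |A|=788.9479
7. canonical 6-gon: [(22.3102, 34.0639) (22.8082, 31.794) (27.2807, 26.8171) (50.7079, 26.7257) (49.3522, 59) (29.5281, 59)]
8. shoelace: 788.9479

Area of P3's cell: 788.9479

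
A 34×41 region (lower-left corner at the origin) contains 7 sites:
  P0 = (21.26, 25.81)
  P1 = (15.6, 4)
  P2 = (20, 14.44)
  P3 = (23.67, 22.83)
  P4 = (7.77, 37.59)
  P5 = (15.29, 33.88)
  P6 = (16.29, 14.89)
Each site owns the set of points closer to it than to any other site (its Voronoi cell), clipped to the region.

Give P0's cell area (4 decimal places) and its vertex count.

Area of P0's cell: 167.3753 (5 vertices)

1. box [0,34]×[0,41]: [(0, 0) (34, 0) (34, 41) (0, 41)]
2. ⊥bis P0·P1 via (18.43,14.905): [(0, 19.6878) (34, 10.8644) (34, 41) (0, 41)]  |A|=874.6124
3. ⊥bis P0·P2 via (20.63,20.125): [(0, 22.4112) (34, 18.6434) (34, 41) (0, 41)]  |A|=696.0728
4. ⊥bis P0·P3 via (22.465,24.32): [(0, 22.4112) (17.6818, 20.4517) (34, 33.6486) (34, 41) (0, 41)]  |A|=573.6433
5. ⊥bis P0·P4 via (14.515,31.7): [(5.8386, 21.7641) (17.6818, 20.4517) (34, 33.6486) (34, 41) (22.6361, 41)]  |A|=301.6642
6. ⊥bis P0·P5 via (18.275,29.845): [(7.1545, 21.6183) (17.6818, 20.4517) (34, 33.6486) (34, 41) (33.3539, 41)]  |A|=183.9194
7. ⊥bis P0·P6 via (18.775,20.35): [(10.5192, 24.1074) (17.995, 20.705) (34, 33.6486) (34, 41) (33.3539, 41)]  |A|=167.3753
8. canonical 5-gon: [(10.5192, 24.1074) (17.995, 20.705) (34, 33.6486) (34, 41) (33.3539, 41)]
9. shoelace: 167.3753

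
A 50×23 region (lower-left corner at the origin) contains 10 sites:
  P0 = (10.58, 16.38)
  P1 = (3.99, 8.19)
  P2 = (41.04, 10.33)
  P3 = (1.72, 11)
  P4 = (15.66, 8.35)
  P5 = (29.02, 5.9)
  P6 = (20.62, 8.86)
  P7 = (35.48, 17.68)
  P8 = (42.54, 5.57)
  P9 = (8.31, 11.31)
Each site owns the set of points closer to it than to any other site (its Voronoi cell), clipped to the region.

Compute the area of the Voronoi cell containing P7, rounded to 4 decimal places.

1. box [0,50]×[0,23]: [(0, 0) (50, 0) (50, 23) (0, 23)]
2. ⊥bis P7·P0 via (23.03,17.03): [(23.9191, 0) (50, 0) (50, 23) (22.7183, 23)]  |A|=613.6696
3. ⊥bis P7·P1 via (19.735,12.935): [(23.9191, 0) (50, 0) (50, 23) (22.7183, 23)]  |A|=613.6696
4. ⊥bis P7·P2 via (38.26,14.005): [(23.7606, 3.0367) (50, 22.8859) (50, 23) (22.7183, 23)]  |A|=273.8132
5. ⊥bis P7·P3 via (18.6,14.34): [(23.7606, 3.0367) (50, 22.8859) (50, 23) (22.7183, 23)]  |A|=273.8132
6. ⊥bis P7·P4 via (25.57,13.015): [(22.9489, 18.583) (28.5586, 6.6662) (50, 22.8859) (50, 23) (22.7183, 23)]  |A|=235.0445
7. ⊥bis P7·P5 via (32.25,11.79): [(22.9489, 18.583) (24.0228, 16.3017) (34.0367, 10.8102) (50, 22.8859) (50, 23) (22.7183, 23)]  |A|=199.2547
8. ⊥bis P7·P6 via (28.05,13.27): [(22.7611, 22.1808) (27.3256, 14.4905) (34.0367, 10.8102) (50, 22.8859) (50, 23) (22.7183, 23)]  |A|=188.9711
9. ⊥bis P7·P8 via (39.01,11.625): [(22.7611, 22.1808) (27.3256, 14.4905) (34.0367, 10.8102) (50, 22.8859) (50, 23) (22.7183, 23)]  |A|=188.9711
10. ⊥bis P7·P9 via (21.895,14.495): [(22.7611, 22.1808) (27.3256, 14.4905) (34.0367, 10.8102) (50, 22.8859) (50, 23) (22.7183, 23)]  |A|=188.9711
11. canonical 6-gon: [(22.7611, 22.1808) (27.3256, 14.4905) (34.0367, 10.8102) (50, 22.8859) (50, 23) (22.7183, 23)]
12. shoelace: 188.9711

Area of P7's cell: 188.9711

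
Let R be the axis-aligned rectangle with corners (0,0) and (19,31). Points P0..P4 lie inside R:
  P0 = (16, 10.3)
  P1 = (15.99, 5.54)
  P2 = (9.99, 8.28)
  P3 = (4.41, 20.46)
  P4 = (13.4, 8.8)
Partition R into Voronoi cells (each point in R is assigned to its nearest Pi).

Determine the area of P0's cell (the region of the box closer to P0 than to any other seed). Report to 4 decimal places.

Area of P0's cell: 84.8046

1. box [0,19]×[0,31]: [(0, 0) (19, 0) (19, 31) (0, 31)]
2. ⊥bis P0·P1 via (15.995,7.92): [(0, 7.9536) (19, 7.9137) (19, 31) (0, 31)]  |A|=438.2607
3. ⊥bis P0·P2 via (12.995,9.29): [(13.4537, 7.9253) (19, 7.9137) (19, 31) (5.6981, 31)]  |A|=217.4902
4. ⊥bis P0·P3 via (10.205,15.38): [(10.7422, 15.9928) (13.4537, 7.9253) (19, 7.9137) (19, 25.4129)]  |A|=94.6093
5. ⊥bis P0·P4 via (14.7,9.55): [(10.8874, 16.1585) (15.64, 7.9207) (19, 7.9137) (19, 25.4129)]  |A|=84.8046
6. canonical 4-gon: [(10.8874, 16.1585) (15.64, 7.9207) (19, 7.9137) (19, 25.4129)]
7. shoelace: 84.8046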